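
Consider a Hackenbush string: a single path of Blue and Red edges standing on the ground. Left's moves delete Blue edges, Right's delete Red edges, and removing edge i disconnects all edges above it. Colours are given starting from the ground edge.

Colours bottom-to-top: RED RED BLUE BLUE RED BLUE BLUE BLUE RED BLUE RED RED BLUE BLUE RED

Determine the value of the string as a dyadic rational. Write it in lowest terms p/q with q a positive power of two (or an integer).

-10419/8192

value_1 [R]  L=[]  R=[0]  → -1
value_2 [RR]  L=[]  R=[-1; 0]  → -2
value_3 [RRB]  L=[-2]  R=[-1; 0]  → -3/2
value_4 [RRBB]  L=[-2; -3/2]  R=[-1; 0]  → -5/4
value_5 [RRBBR]  L=[-2; -3/2]  R=[-5/4; -1; 0]  → -11/8
value_6 [RRBBRB]  L=[-2; -3/2; -11/8]  R=[-5/4; -1; 0]  → -21/16
value_7 [RRBBRBB]  L=[-2; -3/2; -11/8; -21/16]  R=[-5/4; -1; 0]  → -41/32
value_8 [RRBBRBBB]  L=[-2; -3/2; -11/8; -21/16; -41/32]  R=[-5/4; -1; 0]  → -81/64
value_9 [RRBBRBBBR]  L=[-2; -3/2; -11/8; -21/16; -41/32]  R=[-81/64; -5/4; -1; 0]  → -163/128
value_10 [RRBBRBBBRB]  L=[-2; -3/2; -11/8; -21/16; -41/32; -163/128]  R=[-81/64; -5/4; -1; 0]  → -325/256
value_11 [RRBBRBBBRBR]  L=[-2; -3/2; -11/8; -21/16; -41/32; -163/128]  R=[-325/256; -81/64; -5/4; -1; 0]  → -651/512
value_12 [RRBBRBBBRBRR]  L=[-2; -3/2; -11/8; -21/16; -41/32; -163/128]  R=[-651/512; -325/256; -81/64; -5/4; -1; 0]  → -1303/1024
value_13 [RRBBRBBBRBRRB]  L=[-2; -3/2; -11/8; -21/16; -41/32; -163/128; -1303/1024]  R=[-651/512; -325/256; -81/64; -5/4; -1; 0]  → -2605/2048
value_14 [RRBBRBBBRBRRBB]  L=[-2; -3/2; -11/8; -21/16; -41/32; -163/128; -1303/1024; -2605/2048]  R=[-651/512; -325/256; -81/64; -5/4; -1; 0]  → -5209/4096
value_15 [RRBBRBBBRBRRBBR]  L=[-2; -3/2; -11/8; -21/16; -41/32; -163/128; -1303/1024; -2605/2048]  R=[-5209/4096; -651/512; -325/256; -81/64; -5/4; -1; 0]  → -10419/8192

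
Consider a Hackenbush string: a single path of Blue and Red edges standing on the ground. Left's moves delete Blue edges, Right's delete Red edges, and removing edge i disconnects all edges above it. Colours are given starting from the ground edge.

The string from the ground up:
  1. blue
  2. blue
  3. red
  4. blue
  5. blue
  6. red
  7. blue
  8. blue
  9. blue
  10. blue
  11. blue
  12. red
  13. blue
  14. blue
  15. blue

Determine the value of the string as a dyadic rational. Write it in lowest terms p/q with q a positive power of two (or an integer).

15343/8192

edge 1 of 15 (blue): { 0 | · } ⇒ 1
edge 2 of 15 (blue): { 0 1 | · } ⇒ 2
edge 3 of 15 (red): { 0 1 | 2 } ⇒ 3/2
edge 4 of 15 (blue): { 0 1 3/2 | 2 } ⇒ 7/4
edge 5 of 15 (blue): { 0 1 3/2 7/4 | 2 } ⇒ 15/8
edge 6 of 15 (red): { 0 1 3/2 7/4 | 15/8 2 } ⇒ 29/16
edge 7 of 15 (blue): { 0 1 3/2 7/4 29/16 | 15/8 2 } ⇒ 59/32
edge 8 of 15 (blue): { 0 1 3/2 7/4 29/16 59/32 | 15/8 2 } ⇒ 119/64
edge 9 of 15 (blue): { 0 1 3/2 7/4 29/16 59/32 119/64 | 15/8 2 } ⇒ 239/128
edge 10 of 15 (blue): { 0 1 3/2 7/4 29/16 59/32 119/64 239/128 | 15/8 2 } ⇒ 479/256
edge 11 of 15 (blue): { 0 1 3/2 7/4 29/16 59/32 119/64 239/128 479/256 | 15/8 2 } ⇒ 959/512
edge 12 of 15 (red): { 0 1 3/2 7/4 29/16 59/32 119/64 239/128 479/256 | 959/512 15/8 2 } ⇒ 1917/1024
edge 13 of 15 (blue): { 0 1 3/2 7/4 29/16 59/32 119/64 239/128 479/256 1917/1024 | 959/512 15/8 2 } ⇒ 3835/2048
edge 14 of 15 (blue): { 0 1 3/2 7/4 29/16 59/32 119/64 239/128 479/256 1917/1024 3835/2048 | 959/512 15/8 2 } ⇒ 7671/4096
edge 15 of 15 (blue): { 0 1 3/2 7/4 29/16 59/32 119/64 239/128 479/256 1917/1024 3835/2048 7671/4096 | 959/512 15/8 2 } ⇒ 15343/8192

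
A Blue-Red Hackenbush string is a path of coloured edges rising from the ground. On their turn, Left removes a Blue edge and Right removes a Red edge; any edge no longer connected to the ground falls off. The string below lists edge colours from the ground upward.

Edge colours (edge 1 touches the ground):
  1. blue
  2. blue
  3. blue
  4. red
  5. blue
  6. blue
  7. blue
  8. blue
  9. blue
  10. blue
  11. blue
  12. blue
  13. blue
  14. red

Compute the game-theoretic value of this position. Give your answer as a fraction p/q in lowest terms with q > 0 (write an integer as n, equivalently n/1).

Build v(s[:k]) for k = 1..14, string s = blue blue blue red blue blue blue blue blue blue blue blue blue red.
1 of 14 · b · max L 0 · min R +∞ — 1
2 of 14 · bb · max L 1 · min R +∞ — 2
3 of 14 · bbb · max L 2 · min R +∞ — 3
4 of 14 · bbbr · max L 2 · min R 3 — 5/2
5 of 14 · bbbrb · max L 5/2 · min R 3 — 11/4
6 of 14 · bbbrbb · max L 11/4 · min R 3 — 23/8
7 of 14 · bbbrbbb · max L 23/8 · min R 3 — 47/16
8 of 14 · bbbrbbbb · max L 47/16 · min R 3 — 95/32
9 of 14 · bbbrbbbbb · max L 95/32 · min R 3 — 191/64
10 of 14 · bbbrbbbbbb · max L 191/64 · min R 3 — 383/128
11 of 14 · bbbrbbbbbbb · max L 383/128 · min R 3 — 767/256
12 of 14 · bbbrbbbbbbbb · max L 767/256 · min R 3 — 1535/512
13 of 14 · bbbrbbbbbbbbb · max L 1535/512 · min R 3 — 3071/1024
14 of 14 · bbbrbbbbbbbbbr · max L 1535/512 · min R 3071/1024 — 6141/2048

6141/2048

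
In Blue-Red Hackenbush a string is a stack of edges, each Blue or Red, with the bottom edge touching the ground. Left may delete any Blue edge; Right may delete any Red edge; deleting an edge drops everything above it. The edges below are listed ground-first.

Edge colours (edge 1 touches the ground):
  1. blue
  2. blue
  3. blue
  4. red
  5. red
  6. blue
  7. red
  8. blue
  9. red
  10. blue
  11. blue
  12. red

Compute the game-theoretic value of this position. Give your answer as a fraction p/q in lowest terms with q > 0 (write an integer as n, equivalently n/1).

G_1 [b]  L=[0]  R=[·]  -> 1
G_2 [bb]  L=[0, 1]  R=[·]  -> 2
G_3 [bbb]  L=[0, 1, 2]  R=[·]  -> 3
G_4 [bbbr]  L=[0, 1, 2]  R=[3]  -> 5/2
G_5 [bbbrr]  L=[0, 1, 2]  R=[5/2, 3]  -> 9/4
G_6 [bbbrrb]  L=[0, 1, 2, 9/4]  R=[5/2, 3]  -> 19/8
G_7 [bbbrrbr]  L=[0, 1, 2, 9/4]  R=[19/8, 5/2, 3]  -> 37/16
G_8 [bbbrrbrb]  L=[0, 1, 2, 9/4, 37/16]  R=[19/8, 5/2, 3]  -> 75/32
G_9 [bbbrrbrbr]  L=[0, 1, 2, 9/4, 37/16]  R=[75/32, 19/8, 5/2, 3]  -> 149/64
G_10 [bbbrrbrbrb]  L=[0, 1, 2, 9/4, 37/16, 149/64]  R=[75/32, 19/8, 5/2, 3]  -> 299/128
G_11 [bbbrrbrbrbb]  L=[0, 1, 2, 9/4, 37/16, 149/64, 299/128]  R=[75/32, 19/8, 5/2, 3]  -> 599/256
G_12 [bbbrrbrbrbbr]  L=[0, 1, 2, 9/4, 37/16, 149/64, 299/128]  R=[599/256, 75/32, 19/8, 5/2, 3]  -> 1197/512

1197/512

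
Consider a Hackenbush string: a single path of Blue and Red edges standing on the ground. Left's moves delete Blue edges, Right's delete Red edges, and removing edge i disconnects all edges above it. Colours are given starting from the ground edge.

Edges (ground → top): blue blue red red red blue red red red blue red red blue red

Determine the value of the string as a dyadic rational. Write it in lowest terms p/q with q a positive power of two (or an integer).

Recurse on prefixes of the 14-edge string blue blue red red red blue red red red blue red red blue red:
b: Left { 0 }, Right { · } gives simplest 1
bb: Left { 0, 1 }, Right { · } gives simplest 2
bbr: Left { 0, 1 }, Right { 2 } gives simplest 3/2
bbrr: Left { 0, 1 }, Right { 3/2, 2 } gives simplest 5/4
bbrrr: Left { 0, 1 }, Right { 5/4, 3/2, 2 } gives simplest 9/8
bbrrrb: Left { 0, 1, 9/8 }, Right { 5/4, 3/2, 2 } gives simplest 19/16
bbrrrbr: Left { 0, 1, 9/8 }, Right { 19/16, 5/4, 3/2, 2 } gives simplest 37/32
bbrrrbrr: Left { 0, 1, 9/8 }, Right { 37/32, 19/16, 5/4, 3/2, 2 } gives simplest 73/64
bbrrrbrrr: Left { 0, 1, 9/8 }, Right { 73/64, 37/32, 19/16, 5/4, 3/2, 2 } gives simplest 145/128
bbrrrbrrrb: Left { 0, 1, 9/8, 145/128 }, Right { 73/64, 37/32, 19/16, 5/4, 3/2, 2 } gives simplest 291/256
bbrrrbrrrbr: Left { 0, 1, 9/8, 145/128 }, Right { 291/256, 73/64, 37/32, 19/16, 5/4, 3/2, 2 } gives simplest 581/512
bbrrrbrrrbrr: Left { 0, 1, 9/8, 145/128 }, Right { 581/512, 291/256, 73/64, 37/32, 19/16, 5/4, 3/2, 2 } gives simplest 1161/1024
bbrrrbrrrbrrb: Left { 0, 1, 9/8, 145/128, 1161/1024 }, Right { 581/512, 291/256, 73/64, 37/32, 19/16, 5/4, 3/2, 2 } gives simplest 2323/2048
bbrrrbrrrbrrbr: Left { 0, 1, 9/8, 145/128, 1161/1024 }, Right { 2323/2048, 581/512, 291/256, 73/64, 37/32, 19/16, 5/4, 3/2, 2 } gives simplest 4645/4096

4645/4096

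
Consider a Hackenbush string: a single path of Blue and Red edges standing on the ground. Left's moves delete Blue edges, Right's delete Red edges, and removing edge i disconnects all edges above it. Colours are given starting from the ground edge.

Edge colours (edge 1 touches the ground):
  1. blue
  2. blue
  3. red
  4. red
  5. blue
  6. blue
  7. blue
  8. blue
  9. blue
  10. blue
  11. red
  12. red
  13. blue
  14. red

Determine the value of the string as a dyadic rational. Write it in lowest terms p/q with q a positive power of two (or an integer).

6117/4096

edge 1 of 14 (blue): { 0 |  } → 1
edge 2 of 14 (blue): { 0 1 |  } → 2
edge 3 of 14 (red): { 0 1 | 2 } → 3/2
edge 4 of 14 (red): { 0 1 | 3/2 2 } → 5/4
edge 5 of 14 (blue): { 0 1 5/4 | 3/2 2 } → 11/8
edge 6 of 14 (blue): { 0 1 5/4 11/8 | 3/2 2 } → 23/16
edge 7 of 14 (blue): { 0 1 5/4 11/8 23/16 | 3/2 2 } → 47/32
edge 8 of 14 (blue): { 0 1 5/4 11/8 23/16 47/32 | 3/2 2 } → 95/64
edge 9 of 14 (blue): { 0 1 5/4 11/8 23/16 47/32 95/64 | 3/2 2 } → 191/128
edge 10 of 14 (blue): { 0 1 5/4 11/8 23/16 47/32 95/64 191/128 | 3/2 2 } → 383/256
edge 11 of 14 (red): { 0 1 5/4 11/8 23/16 47/32 95/64 191/128 | 383/256 3/2 2 } → 765/512
edge 12 of 14 (red): { 0 1 5/4 11/8 23/16 47/32 95/64 191/128 | 765/512 383/256 3/2 2 } → 1529/1024
edge 13 of 14 (blue): { 0 1 5/4 11/8 23/16 47/32 95/64 191/128 1529/1024 | 765/512 383/256 3/2 2 } → 3059/2048
edge 14 of 14 (red): { 0 1 5/4 11/8 23/16 47/32 95/64 191/128 1529/1024 | 3059/2048 765/512 383/256 3/2 2 } → 6117/4096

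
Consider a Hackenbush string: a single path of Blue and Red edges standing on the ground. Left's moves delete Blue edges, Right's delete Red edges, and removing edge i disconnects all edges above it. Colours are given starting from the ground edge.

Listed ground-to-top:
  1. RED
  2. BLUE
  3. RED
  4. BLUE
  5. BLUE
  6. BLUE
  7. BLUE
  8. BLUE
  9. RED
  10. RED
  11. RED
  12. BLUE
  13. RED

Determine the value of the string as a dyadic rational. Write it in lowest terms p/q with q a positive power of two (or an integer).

Recurse on prefixes of the 13-edge string RED BLUE RED BLUE BLUE BLUE BLUE BLUE RED RED RED BLUE RED:
step 1: add RED to get R; options L={ · } R={ 0 } ⇒ -1
step 2: add BLUE to get RB; options L={ -1 } R={ 0 } ⇒ -1/2
step 3: add RED to get RBR; options L={ -1 } R={ -1/2, 0 } ⇒ -3/4
step 4: add BLUE to get RBRB; options L={ -1, -3/4 } R={ -1/2, 0 } ⇒ -5/8
step 5: add BLUE to get RBRBB; options L={ -1, -3/4, -5/8 } R={ -1/2, 0 } ⇒ -9/16
step 6: add BLUE to get RBRBBB; options L={ -1, -3/4, -5/8, -9/16 } R={ -1/2, 0 } ⇒ -17/32
step 7: add BLUE to get RBRBBBB; options L={ -1, -3/4, -5/8, -9/16, -17/32 } R={ -1/2, 0 } ⇒ -33/64
step 8: add BLUE to get RBRBBBBB; options L={ -1, -3/4, -5/8, -9/16, -17/32, -33/64 } R={ -1/2, 0 } ⇒ -65/128
step 9: add RED to get RBRBBBBBR; options L={ -1, -3/4, -5/8, -9/16, -17/32, -33/64 } R={ -65/128, -1/2, 0 } ⇒ -131/256
step 10: add RED to get RBRBBBBBRR; options L={ -1, -3/4, -5/8, -9/16, -17/32, -33/64 } R={ -131/256, -65/128, -1/2, 0 } ⇒ -263/512
step 11: add RED to get RBRBBBBBRRR; options L={ -1, -3/4, -5/8, -9/16, -17/32, -33/64 } R={ -263/512, -131/256, -65/128, -1/2, 0 } ⇒ -527/1024
step 12: add BLUE to get RBRBBBBBRRRB; options L={ -1, -3/4, -5/8, -9/16, -17/32, -33/64, -527/1024 } R={ -263/512, -131/256, -65/128, -1/2, 0 } ⇒ -1053/2048
step 13: add RED to get RBRBBBBBRRRBR; options L={ -1, -3/4, -5/8, -9/16, -17/32, -33/64, -527/1024 } R={ -1053/2048, -263/512, -131/256, -65/128, -1/2, 0 } ⇒ -2107/4096

-2107/4096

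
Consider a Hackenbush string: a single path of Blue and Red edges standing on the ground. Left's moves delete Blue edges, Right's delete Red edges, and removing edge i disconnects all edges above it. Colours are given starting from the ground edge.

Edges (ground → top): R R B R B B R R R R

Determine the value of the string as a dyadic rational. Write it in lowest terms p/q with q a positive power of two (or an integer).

-415/256

Build val(s[:k]) for k = 1..10, string s = R R B R B B R R R R.
1 of 10 · R · max L −∞ · min R 0 so -1
2 of 10 · RR · max L −∞ · min R -1 so -2
3 of 10 · RRB · max L -2 · min R -1 so -3/2
4 of 10 · RRBR · max L -2 · min R -3/2 so -7/4
5 of 10 · RRBRB · max L -7/4 · min R -3/2 so -13/8
6 of 10 · RRBRBB · max L -13/8 · min R -3/2 so -25/16
7 of 10 · RRBRBBR · max L -13/8 · min R -25/16 so -51/32
8 of 10 · RRBRBBRR · max L -13/8 · min R -51/32 so -103/64
9 of 10 · RRBRBBRRR · max L -13/8 · min R -103/64 so -207/128
10 of 10 · RRBRBBRRRR · max L -13/8 · min R -207/128 so -415/256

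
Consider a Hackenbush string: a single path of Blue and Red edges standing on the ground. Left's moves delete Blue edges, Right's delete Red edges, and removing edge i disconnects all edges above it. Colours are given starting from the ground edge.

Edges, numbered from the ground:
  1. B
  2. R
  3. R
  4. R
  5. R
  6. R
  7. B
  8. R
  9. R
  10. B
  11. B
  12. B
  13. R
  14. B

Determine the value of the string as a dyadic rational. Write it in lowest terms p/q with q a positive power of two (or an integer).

Build v(s[:k]) for k = 1..14, string s = B R R R R R B R R B B B R B.
B: Left { 0 }, Right {  } gives simplest 1
BR: Left { 0 }, Right { 1 } gives simplest 1/2
BRR: Left { 0 }, Right { 1/2; 1 } gives simplest 1/4
BRRR: Left { 0 }, Right { 1/4; 1/2; 1 } gives simplest 1/8
BRRRR: Left { 0 }, Right { 1/8; 1/4; 1/2; 1 } gives simplest 1/16
BRRRRR: Left { 0 }, Right { 1/16; 1/8; 1/4; 1/2; 1 } gives simplest 1/32
BRRRRRB: Left { 0; 1/32 }, Right { 1/16; 1/8; 1/4; 1/2; 1 } gives simplest 3/64
BRRRRRBR: Left { 0; 1/32 }, Right { 3/64; 1/16; 1/8; 1/4; 1/2; 1 } gives simplest 5/128
BRRRRRBRR: Left { 0; 1/32 }, Right { 5/128; 3/64; 1/16; 1/8; 1/4; 1/2; 1 } gives simplest 9/256
BRRRRRBRRB: Left { 0; 1/32; 9/256 }, Right { 5/128; 3/64; 1/16; 1/8; 1/4; 1/2; 1 } gives simplest 19/512
BRRRRRBRRBB: Left { 0; 1/32; 9/256; 19/512 }, Right { 5/128; 3/64; 1/16; 1/8; 1/4; 1/2; 1 } gives simplest 39/1024
BRRRRRBRRBBB: Left { 0; 1/32; 9/256; 19/512; 39/1024 }, Right { 5/128; 3/64; 1/16; 1/8; 1/4; 1/2; 1 } gives simplest 79/2048
BRRRRRBRRBBBR: Left { 0; 1/32; 9/256; 19/512; 39/1024 }, Right { 79/2048; 5/128; 3/64; 1/16; 1/8; 1/4; 1/2; 1 } gives simplest 157/4096
BRRRRRBRRBBBRB: Left { 0; 1/32; 9/256; 19/512; 39/1024; 157/4096 }, Right { 79/2048; 5/128; 3/64; 1/16; 1/8; 1/4; 1/2; 1 } gives simplest 315/8192

315/8192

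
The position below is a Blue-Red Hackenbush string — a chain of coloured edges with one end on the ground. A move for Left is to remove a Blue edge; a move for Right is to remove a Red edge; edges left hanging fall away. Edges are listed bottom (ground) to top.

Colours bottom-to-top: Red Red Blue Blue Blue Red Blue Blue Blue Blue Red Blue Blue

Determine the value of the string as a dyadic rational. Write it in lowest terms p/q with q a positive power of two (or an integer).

-2313/2048

Build val(s[:k]) for k = 1..13, string s = Red Red Blue Blue Blue Red Blue Blue Blue Blue Red Blue Blue.
val(R) = { · | 0 } => -1
val(RR) = { · | -1; 0 } => -2
val(RRB) = { -2 | -1; 0 } => -3/2
val(RRBB) = { -2; -3/2 | -1; 0 } => -5/4
val(RRBBB) = { -2; -3/2; -5/4 | -1; 0 } => -9/8
val(RRBBBR) = { -2; -3/2; -5/4 | -9/8; -1; 0 } => -19/16
val(RRBBBRB) = { -2; -3/2; -5/4; -19/16 | -9/8; -1; 0 } => -37/32
val(RRBBBRBB) = { -2; -3/2; -5/4; -19/16; -37/32 | -9/8; -1; 0 } => -73/64
val(RRBBBRBBB) = { -2; -3/2; -5/4; -19/16; -37/32; -73/64 | -9/8; -1; 0 } => -145/128
val(RRBBBRBBBB) = { -2; -3/2; -5/4; -19/16; -37/32; -73/64; -145/128 | -9/8; -1; 0 } => -289/256
val(RRBBBRBBBBR) = { -2; -3/2; -5/4; -19/16; -37/32; -73/64; -145/128 | -289/256; -9/8; -1; 0 } => -579/512
val(RRBBBRBBBBRB) = { -2; -3/2; -5/4; -19/16; -37/32; -73/64; -145/128; -579/512 | -289/256; -9/8; -1; 0 } => -1157/1024
val(RRBBBRBBBBRBB) = { -2; -3/2; -5/4; -19/16; -37/32; -73/64; -145/128; -579/512; -1157/1024 | -289/256; -9/8; -1; 0 } => -2313/2048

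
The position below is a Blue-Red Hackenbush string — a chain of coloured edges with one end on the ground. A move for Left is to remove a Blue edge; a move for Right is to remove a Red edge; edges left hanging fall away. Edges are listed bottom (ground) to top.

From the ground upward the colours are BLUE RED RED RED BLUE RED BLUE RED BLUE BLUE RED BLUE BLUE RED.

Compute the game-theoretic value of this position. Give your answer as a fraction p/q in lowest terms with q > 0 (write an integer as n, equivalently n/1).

1389/8192

Build g(s[:k]) for k = 1..14, string s = BLUE RED RED RED BLUE RED BLUE RED BLUE BLUE RED BLUE BLUE RED.
B: Left { 0 }, Right { ∅ } — simplest 1
BR: Left { 0 }, Right { 1 } — simplest 1/2
BRR: Left { 0 }, Right { 1/2; 1 } — simplest 1/4
BRRR: Left { 0 }, Right { 1/4; 1/2; 1 } — simplest 1/8
BRRRB: Left { 0; 1/8 }, Right { 1/4; 1/2; 1 } — simplest 3/16
BRRRBR: Left { 0; 1/8 }, Right { 3/16; 1/4; 1/2; 1 } — simplest 5/32
BRRRBRB: Left { 0; 1/8; 5/32 }, Right { 3/16; 1/4; 1/2; 1 } — simplest 11/64
BRRRBRBR: Left { 0; 1/8; 5/32 }, Right { 11/64; 3/16; 1/4; 1/2; 1 } — simplest 21/128
BRRRBRBRB: Left { 0; 1/8; 5/32; 21/128 }, Right { 11/64; 3/16; 1/4; 1/2; 1 } — simplest 43/256
BRRRBRBRBB: Left { 0; 1/8; 5/32; 21/128; 43/256 }, Right { 11/64; 3/16; 1/4; 1/2; 1 } — simplest 87/512
BRRRBRBRBBR: Left { 0; 1/8; 5/32; 21/128; 43/256 }, Right { 87/512; 11/64; 3/16; 1/4; 1/2; 1 } — simplest 173/1024
BRRRBRBRBBRB: Left { 0; 1/8; 5/32; 21/128; 43/256; 173/1024 }, Right { 87/512; 11/64; 3/16; 1/4; 1/2; 1 } — simplest 347/2048
BRRRBRBRBBRBB: Left { 0; 1/8; 5/32; 21/128; 43/256; 173/1024; 347/2048 }, Right { 87/512; 11/64; 3/16; 1/4; 1/2; 1 } — simplest 695/4096
BRRRBRBRBBRBBR: Left { 0; 1/8; 5/32; 21/128; 43/256; 173/1024; 347/2048 }, Right { 695/4096; 87/512; 11/64; 3/16; 1/4; 1/2; 1 } — simplest 1389/8192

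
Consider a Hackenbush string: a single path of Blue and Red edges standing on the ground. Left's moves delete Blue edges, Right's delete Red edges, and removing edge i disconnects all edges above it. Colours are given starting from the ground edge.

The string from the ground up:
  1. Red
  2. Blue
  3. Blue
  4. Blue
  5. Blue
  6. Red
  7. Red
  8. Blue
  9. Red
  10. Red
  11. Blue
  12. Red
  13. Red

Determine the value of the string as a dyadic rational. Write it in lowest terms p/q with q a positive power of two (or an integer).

-439/4096

Prefix values for Red Blue Blue Blue Blue Red Red Blue Red Red Blue Red Red via {L|R} + simplicity:
R: Left { none }, Right { 0 } ⇒ simplest -1
RB: Left { -1 }, Right { 0 } ⇒ simplest -1/2
RBB: Left { -1, -1/2 }, Right { 0 } ⇒ simplest -1/4
RBBB: Left { -1, -1/2, -1/4 }, Right { 0 } ⇒ simplest -1/8
RBBBB: Left { -1, -1/2, -1/4, -1/8 }, Right { 0 } ⇒ simplest -1/16
RBBBBR: Left { -1, -1/2, -1/4, -1/8 }, Right { -1/16, 0 } ⇒ simplest -3/32
RBBBBRR: Left { -1, -1/2, -1/4, -1/8 }, Right { -3/32, -1/16, 0 } ⇒ simplest -7/64
RBBBBRRB: Left { -1, -1/2, -1/4, -1/8, -7/64 }, Right { -3/32, -1/16, 0 } ⇒ simplest -13/128
RBBBBRRBR: Left { -1, -1/2, -1/4, -1/8, -7/64 }, Right { -13/128, -3/32, -1/16, 0 } ⇒ simplest -27/256
RBBBBRRBRR: Left { -1, -1/2, -1/4, -1/8, -7/64 }, Right { -27/256, -13/128, -3/32, -1/16, 0 } ⇒ simplest -55/512
RBBBBRRBRRB: Left { -1, -1/2, -1/4, -1/8, -7/64, -55/512 }, Right { -27/256, -13/128, -3/32, -1/16, 0 } ⇒ simplest -109/1024
RBBBBRRBRRBR: Left { -1, -1/2, -1/4, -1/8, -7/64, -55/512 }, Right { -109/1024, -27/256, -13/128, -3/32, -1/16, 0 } ⇒ simplest -219/2048
RBBBBRRBRRBRR: Left { -1, -1/2, -1/4, -1/8, -7/64, -55/512 }, Right { -219/2048, -109/1024, -27/256, -13/128, -3/32, -1/16, 0 } ⇒ simplest -439/4096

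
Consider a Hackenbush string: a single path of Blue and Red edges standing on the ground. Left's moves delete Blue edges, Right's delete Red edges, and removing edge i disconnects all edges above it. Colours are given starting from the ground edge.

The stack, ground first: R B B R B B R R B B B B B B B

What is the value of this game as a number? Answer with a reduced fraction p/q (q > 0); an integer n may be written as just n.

-4865/16384

R: Left { · }, Right { 0 } = simplest -1
RB: Left { -1 }, Right { 0 } = simplest -1/2
RBB: Left { -1, -1/2 }, Right { 0 } = simplest -1/4
RBBR: Left { -1, -1/2 }, Right { -1/4, 0 } = simplest -3/8
RBBRB: Left { -1, -1/2, -3/8 }, Right { -1/4, 0 } = simplest -5/16
RBBRBB: Left { -1, -1/2, -3/8, -5/16 }, Right { -1/4, 0 } = simplest -9/32
RBBRBBR: Left { -1, -1/2, -3/8, -5/16 }, Right { -9/32, -1/4, 0 } = simplest -19/64
RBBRBBRR: Left { -1, -1/2, -3/8, -5/16 }, Right { -19/64, -9/32, -1/4, 0 } = simplest -39/128
RBBRBBRRB: Left { -1, -1/2, -3/8, -5/16, -39/128 }, Right { -19/64, -9/32, -1/4, 0 } = simplest -77/256
RBBRBBRRBB: Left { -1, -1/2, -3/8, -5/16, -39/128, -77/256 }, Right { -19/64, -9/32, -1/4, 0 } = simplest -153/512
RBBRBBRRBBB: Left { -1, -1/2, -3/8, -5/16, -39/128, -77/256, -153/512 }, Right { -19/64, -9/32, -1/4, 0 } = simplest -305/1024
RBBRBBRRBBBB: Left { -1, -1/2, -3/8, -5/16, -39/128, -77/256, -153/512, -305/1024 }, Right { -19/64, -9/32, -1/4, 0 } = simplest -609/2048
RBBRBBRRBBBBB: Left { -1, -1/2, -3/8, -5/16, -39/128, -77/256, -153/512, -305/1024, -609/2048 }, Right { -19/64, -9/32, -1/4, 0 } = simplest -1217/4096
RBBRBBRRBBBBBB: Left { -1, -1/2, -3/8, -5/16, -39/128, -77/256, -153/512, -305/1024, -609/2048, -1217/4096 }, Right { -19/64, -9/32, -1/4, 0 } = simplest -2433/8192
RBBRBBRRBBBBBBB: Left { -1, -1/2, -3/8, -5/16, -39/128, -77/256, -153/512, -305/1024, -609/2048, -1217/4096, -2433/8192 }, Right { -19/64, -9/32, -1/4, 0 } = simplest -4865/16384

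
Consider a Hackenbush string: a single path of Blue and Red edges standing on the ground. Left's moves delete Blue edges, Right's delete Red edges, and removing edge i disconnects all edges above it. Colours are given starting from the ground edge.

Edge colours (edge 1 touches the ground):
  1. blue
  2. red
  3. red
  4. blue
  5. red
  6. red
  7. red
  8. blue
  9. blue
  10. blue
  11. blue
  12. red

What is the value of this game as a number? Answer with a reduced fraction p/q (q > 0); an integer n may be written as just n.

573/2048

step 1: add blue to get b; options L={ 0 } R={ — } — 1
step 2: add red to get br; options L={ 0 } R={ 1 } — 1/2
step 3: add red to get brr; options L={ 0 } R={ 1/2,1 } — 1/4
step 4: add blue to get brrb; options L={ 0,1/4 } R={ 1/2,1 } — 3/8
step 5: add red to get brrbr; options L={ 0,1/4 } R={ 3/8,1/2,1 } — 5/16
step 6: add red to get brrbrr; options L={ 0,1/4 } R={ 5/16,3/8,1/2,1 } — 9/32
step 7: add red to get brrbrrr; options L={ 0,1/4 } R={ 9/32,5/16,3/8,1/2,1 } — 17/64
step 8: add blue to get brrbrrrb; options L={ 0,1/4,17/64 } R={ 9/32,5/16,3/8,1/2,1 } — 35/128
step 9: add blue to get brrbrrrbb; options L={ 0,1/4,17/64,35/128 } R={ 9/32,5/16,3/8,1/2,1 } — 71/256
step 10: add blue to get brrbrrrbbb; options L={ 0,1/4,17/64,35/128,71/256 } R={ 9/32,5/16,3/8,1/2,1 } — 143/512
step 11: add blue to get brrbrrrbbbb; options L={ 0,1/4,17/64,35/128,71/256,143/512 } R={ 9/32,5/16,3/8,1/2,1 } — 287/1024
step 12: add red to get brrbrrrbbbbr; options L={ 0,1/4,17/64,35/128,71/256,143/512 } R={ 287/1024,9/32,5/16,3/8,1/2,1 } — 573/2048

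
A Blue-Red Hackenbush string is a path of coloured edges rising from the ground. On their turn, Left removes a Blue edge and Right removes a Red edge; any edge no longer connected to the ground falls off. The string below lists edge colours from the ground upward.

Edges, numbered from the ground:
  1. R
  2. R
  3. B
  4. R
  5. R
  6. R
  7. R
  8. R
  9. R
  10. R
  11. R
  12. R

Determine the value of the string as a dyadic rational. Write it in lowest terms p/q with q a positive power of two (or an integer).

-2047/1024

edge 1 of 12 (R): { · | 0 } so -1
edge 2 of 12 (R): { · | -1; 0 } so -2
edge 3 of 12 (B): { -2 | -1; 0 } so -3/2
edge 4 of 12 (R): { -2 | -3/2; -1; 0 } so -7/4
edge 5 of 12 (R): { -2 | -7/4; -3/2; -1; 0 } so -15/8
edge 6 of 12 (R): { -2 | -15/8; -7/4; -3/2; -1; 0 } so -31/16
edge 7 of 12 (R): { -2 | -31/16; -15/8; -7/4; -3/2; -1; 0 } so -63/32
edge 8 of 12 (R): { -2 | -63/32; -31/16; -15/8; -7/4; -3/2; -1; 0 } so -127/64
edge 9 of 12 (R): { -2 | -127/64; -63/32; -31/16; -15/8; -7/4; -3/2; -1; 0 } so -255/128
edge 10 of 12 (R): { -2 | -255/128; -127/64; -63/32; -31/16; -15/8; -7/4; -3/2; -1; 0 } so -511/256
edge 11 of 12 (R): { -2 | -511/256; -255/128; -127/64; -63/32; -31/16; -15/8; -7/4; -3/2; -1; 0 } so -1023/512
edge 12 of 12 (R): { -2 | -1023/512; -511/256; -255/128; -127/64; -63/32; -31/16; -15/8; -7/4; -3/2; -1; 0 } so -2047/1024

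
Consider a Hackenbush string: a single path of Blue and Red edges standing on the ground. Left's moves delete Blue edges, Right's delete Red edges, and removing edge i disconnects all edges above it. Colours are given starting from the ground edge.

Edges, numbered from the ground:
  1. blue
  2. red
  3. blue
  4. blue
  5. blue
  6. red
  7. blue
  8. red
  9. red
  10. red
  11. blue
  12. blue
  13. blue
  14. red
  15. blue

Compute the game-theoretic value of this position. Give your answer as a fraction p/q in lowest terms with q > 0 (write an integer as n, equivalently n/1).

14907/16384

Recurse on prefixes of the 15-edge string blue red blue blue blue red blue red red red blue blue blue red blue:
G_1 [b]  L=[0]  R=[]  so 1
G_2 [br]  L=[0]  R=[1]  so 1/2
G_3 [brb]  L=[0, 1/2]  R=[1]  so 3/4
G_4 [brbb]  L=[0, 1/2, 3/4]  R=[1]  so 7/8
G_5 [brbbb]  L=[0, 1/2, 3/4, 7/8]  R=[1]  so 15/16
G_6 [brbbbr]  L=[0, 1/2, 3/4, 7/8]  R=[15/16, 1]  so 29/32
G_7 [brbbbrb]  L=[0, 1/2, 3/4, 7/8, 29/32]  R=[15/16, 1]  so 59/64
G_8 [brbbbrbr]  L=[0, 1/2, 3/4, 7/8, 29/32]  R=[59/64, 15/16, 1]  so 117/128
G_9 [brbbbrbrr]  L=[0, 1/2, 3/4, 7/8, 29/32]  R=[117/128, 59/64, 15/16, 1]  so 233/256
G_10 [brbbbrbrrr]  L=[0, 1/2, 3/4, 7/8, 29/32]  R=[233/256, 117/128, 59/64, 15/16, 1]  so 465/512
G_11 [brbbbrbrrrb]  L=[0, 1/2, 3/4, 7/8, 29/32, 465/512]  R=[233/256, 117/128, 59/64, 15/16, 1]  so 931/1024
G_12 [brbbbrbrrrbb]  L=[0, 1/2, 3/4, 7/8, 29/32, 465/512, 931/1024]  R=[233/256, 117/128, 59/64, 15/16, 1]  so 1863/2048
G_13 [brbbbrbrrrbbb]  L=[0, 1/2, 3/4, 7/8, 29/32, 465/512, 931/1024, 1863/2048]  R=[233/256, 117/128, 59/64, 15/16, 1]  so 3727/4096
G_14 [brbbbrbrrrbbbr]  L=[0, 1/2, 3/4, 7/8, 29/32, 465/512, 931/1024, 1863/2048]  R=[3727/4096, 233/256, 117/128, 59/64, 15/16, 1]  so 7453/8192
G_15 [brbbbrbrrrbbbrb]  L=[0, 1/2, 3/4, 7/8, 29/32, 465/512, 931/1024, 1863/2048, 7453/8192]  R=[3727/4096, 233/256, 117/128, 59/64, 15/16, 1]  so 14907/16384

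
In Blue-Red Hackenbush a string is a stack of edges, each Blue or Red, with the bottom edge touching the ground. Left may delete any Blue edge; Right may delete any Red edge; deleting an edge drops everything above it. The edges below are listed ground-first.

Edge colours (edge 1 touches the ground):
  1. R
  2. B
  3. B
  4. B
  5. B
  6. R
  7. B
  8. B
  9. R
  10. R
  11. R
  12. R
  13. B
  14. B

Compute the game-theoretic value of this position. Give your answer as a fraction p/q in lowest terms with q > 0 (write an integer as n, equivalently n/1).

1 of 14 · R · max L −∞ · min R 0 gives -1
2 of 14 · RB · max L -1 · min R 0 gives -1/2
3 of 14 · RBB · max L -1/2 · min R 0 gives -1/4
4 of 14 · RBBB · max L -1/4 · min R 0 gives -1/8
5 of 14 · RBBBB · max L -1/8 · min R 0 gives -1/16
6 of 14 · RBBBBR · max L -1/8 · min R -1/16 gives -3/32
7 of 14 · RBBBBRB · max L -3/32 · min R -1/16 gives -5/64
8 of 14 · RBBBBRBB · max L -5/64 · min R -1/16 gives -9/128
9 of 14 · RBBBBRBBR · max L -5/64 · min R -9/128 gives -19/256
10 of 14 · RBBBBRBBRR · max L -5/64 · min R -19/256 gives -39/512
11 of 14 · RBBBBRBBRRR · max L -5/64 · min R -39/512 gives -79/1024
12 of 14 · RBBBBRBBRRRR · max L -5/64 · min R -79/1024 gives -159/2048
13 of 14 · RBBBBRBBRRRRB · max L -159/2048 · min R -79/1024 gives -317/4096
14 of 14 · RBBBBRBBRRRRBB · max L -317/4096 · min R -79/1024 gives -633/8192

-633/8192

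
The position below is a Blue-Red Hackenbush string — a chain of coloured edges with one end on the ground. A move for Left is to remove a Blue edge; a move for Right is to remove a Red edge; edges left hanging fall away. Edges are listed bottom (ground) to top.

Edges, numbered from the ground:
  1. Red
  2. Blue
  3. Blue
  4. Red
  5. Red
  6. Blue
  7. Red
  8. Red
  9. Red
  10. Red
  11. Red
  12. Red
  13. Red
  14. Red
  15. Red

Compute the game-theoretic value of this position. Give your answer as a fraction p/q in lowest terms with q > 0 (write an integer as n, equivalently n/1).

Recurse on prefixes of the 15-edge string Red Blue Blue Red Red Blue Red Red Red Red Red Red Red Red Red:
edge 1 of 15 (Red): { ∅ | 0 } => -1
edge 2 of 15 (Blue): { -1 | 0 } => -1/2
edge 3 of 15 (Blue): { -1,-1/2 | 0 } => -1/4
edge 4 of 15 (Red): { -1,-1/2 | -1/4,0 } => -3/8
edge 5 of 15 (Red): { -1,-1/2 | -3/8,-1/4,0 } => -7/16
edge 6 of 15 (Blue): { -1,-1/2,-7/16 | -3/8,-1/4,0 } => -13/32
edge 7 of 15 (Red): { -1,-1/2,-7/16 | -13/32,-3/8,-1/4,0 } => -27/64
edge 8 of 15 (Red): { -1,-1/2,-7/16 | -27/64,-13/32,-3/8,-1/4,0 } => -55/128
edge 9 of 15 (Red): { -1,-1/2,-7/16 | -55/128,-27/64,-13/32,-3/8,-1/4,0 } => -111/256
edge 10 of 15 (Red): { -1,-1/2,-7/16 | -111/256,-55/128,-27/64,-13/32,-3/8,-1/4,0 } => -223/512
edge 11 of 15 (Red): { -1,-1/2,-7/16 | -223/512,-111/256,-55/128,-27/64,-13/32,-3/8,-1/4,0 } => -447/1024
edge 12 of 15 (Red): { -1,-1/2,-7/16 | -447/1024,-223/512,-111/256,-55/128,-27/64,-13/32,-3/8,-1/4,0 } => -895/2048
edge 13 of 15 (Red): { -1,-1/2,-7/16 | -895/2048,-447/1024,-223/512,-111/256,-55/128,-27/64,-13/32,-3/8,-1/4,0 } => -1791/4096
edge 14 of 15 (Red): { -1,-1/2,-7/16 | -1791/4096,-895/2048,-447/1024,-223/512,-111/256,-55/128,-27/64,-13/32,-3/8,-1/4,0 } => -3583/8192
edge 15 of 15 (Red): { -1,-1/2,-7/16 | -3583/8192,-1791/4096,-895/2048,-447/1024,-223/512,-111/256,-55/128,-27/64,-13/32,-3/8,-1/4,0 } => -7167/16384

-7167/16384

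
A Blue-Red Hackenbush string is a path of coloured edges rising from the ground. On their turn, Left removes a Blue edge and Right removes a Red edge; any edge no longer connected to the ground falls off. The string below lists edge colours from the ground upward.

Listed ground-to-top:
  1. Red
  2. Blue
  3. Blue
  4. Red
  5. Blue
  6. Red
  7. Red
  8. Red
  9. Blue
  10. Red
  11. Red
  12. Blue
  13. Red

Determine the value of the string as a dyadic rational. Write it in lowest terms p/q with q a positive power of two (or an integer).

1 of 13 · R · max L −∞ · min R 0 → -1
2 of 13 · RB · max L -1 · min R 0 → -1/2
3 of 13 · RBB · max L -1/2 · min R 0 → -1/4
4 of 13 · RBBR · max L -1/2 · min R -1/4 → -3/8
5 of 13 · RBBRB · max L -3/8 · min R -1/4 → -5/16
6 of 13 · RBBRBR · max L -3/8 · min R -5/16 → -11/32
7 of 13 · RBBRBRR · max L -3/8 · min R -11/32 → -23/64
8 of 13 · RBBRBRRR · max L -3/8 · min R -23/64 → -47/128
9 of 13 · RBBRBRRRB · max L -47/128 · min R -23/64 → -93/256
10 of 13 · RBBRBRRRBR · max L -47/128 · min R -93/256 → -187/512
11 of 13 · RBBRBRRRBRR · max L -47/128 · min R -187/512 → -375/1024
12 of 13 · RBBRBRRRBRRB · max L -375/1024 · min R -187/512 → -749/2048
13 of 13 · RBBRBRRRBRRBR · max L -375/1024 · min R -749/2048 → -1499/4096

-1499/4096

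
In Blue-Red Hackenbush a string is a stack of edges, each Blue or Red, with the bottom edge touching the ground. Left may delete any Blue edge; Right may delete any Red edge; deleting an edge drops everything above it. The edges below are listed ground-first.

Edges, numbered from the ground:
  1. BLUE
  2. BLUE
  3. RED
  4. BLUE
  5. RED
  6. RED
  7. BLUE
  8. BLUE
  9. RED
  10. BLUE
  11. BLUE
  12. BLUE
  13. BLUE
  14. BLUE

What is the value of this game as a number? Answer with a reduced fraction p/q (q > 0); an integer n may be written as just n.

step 1: add BLUE to get B; options L={ 0 } R={ none } -> 1
step 2: add BLUE to get BB; options L={ 0 1 } R={ none } -> 2
step 3: add RED to get BBR; options L={ 0 1 } R={ 2 } -> 3/2
step 4: add BLUE to get BBRB; options L={ 0 1 3/2 } R={ 2 } -> 7/4
step 5: add RED to get BBRBR; options L={ 0 1 3/2 } R={ 7/4 2 } -> 13/8
step 6: add RED to get BBRBRR; options L={ 0 1 3/2 } R={ 13/8 7/4 2 } -> 25/16
step 7: add BLUE to get BBRBRRB; options L={ 0 1 3/2 25/16 } R={ 13/8 7/4 2 } -> 51/32
step 8: add BLUE to get BBRBRRBB; options L={ 0 1 3/2 25/16 51/32 } R={ 13/8 7/4 2 } -> 103/64
step 9: add RED to get BBRBRRBBR; options L={ 0 1 3/2 25/16 51/32 } R={ 103/64 13/8 7/4 2 } -> 205/128
step 10: add BLUE to get BBRBRRBBRB; options L={ 0 1 3/2 25/16 51/32 205/128 } R={ 103/64 13/8 7/4 2 } -> 411/256
step 11: add BLUE to get BBRBRRBBRBB; options L={ 0 1 3/2 25/16 51/32 205/128 411/256 } R={ 103/64 13/8 7/4 2 } -> 823/512
step 12: add BLUE to get BBRBRRBBRBBB; options L={ 0 1 3/2 25/16 51/32 205/128 411/256 823/512 } R={ 103/64 13/8 7/4 2 } -> 1647/1024
step 13: add BLUE to get BBRBRRBBRBBBB; options L={ 0 1 3/2 25/16 51/32 205/128 411/256 823/512 1647/1024 } R={ 103/64 13/8 7/4 2 } -> 3295/2048
step 14: add BLUE to get BBRBRRBBRBBBBB; options L={ 0 1 3/2 25/16 51/32 205/128 411/256 823/512 1647/1024 3295/2048 } R={ 103/64 13/8 7/4 2 } -> 6591/4096

6591/4096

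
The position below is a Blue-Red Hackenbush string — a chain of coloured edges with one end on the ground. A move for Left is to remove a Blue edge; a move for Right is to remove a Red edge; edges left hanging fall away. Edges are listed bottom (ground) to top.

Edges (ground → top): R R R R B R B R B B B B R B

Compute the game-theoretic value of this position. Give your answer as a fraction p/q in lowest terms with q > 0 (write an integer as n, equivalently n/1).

-3717/1024

Recurse on prefixes of the 14-edge string R R R R B R B R B B B B R B:
step 1: add R to get R; options L={ none } R={ 0 } -> -1
step 2: add R to get RR; options L={ none } R={ -1; 0 } -> -2
step 3: add R to get RRR; options L={ none } R={ -2; -1; 0 } -> -3
step 4: add R to get RRRR; options L={ none } R={ -3; -2; -1; 0 } -> -4
step 5: add B to get RRRRB; options L={ -4 } R={ -3; -2; -1; 0 } -> -7/2
step 6: add R to get RRRRBR; options L={ -4 } R={ -7/2; -3; -2; -1; 0 } -> -15/4
step 7: add B to get RRRRBRB; options L={ -4; -15/4 } R={ -7/2; -3; -2; -1; 0 } -> -29/8
step 8: add R to get RRRRBRBR; options L={ -4; -15/4 } R={ -29/8; -7/2; -3; -2; -1; 0 } -> -59/16
step 9: add B to get RRRRBRBRB; options L={ -4; -15/4; -59/16 } R={ -29/8; -7/2; -3; -2; -1; 0 } -> -117/32
step 10: add B to get RRRRBRBRBB; options L={ -4; -15/4; -59/16; -117/32 } R={ -29/8; -7/2; -3; -2; -1; 0 } -> -233/64
step 11: add B to get RRRRBRBRBBB; options L={ -4; -15/4; -59/16; -117/32; -233/64 } R={ -29/8; -7/2; -3; -2; -1; 0 } -> -465/128
step 12: add B to get RRRRBRBRBBBB; options L={ -4; -15/4; -59/16; -117/32; -233/64; -465/128 } R={ -29/8; -7/2; -3; -2; -1; 0 } -> -929/256
step 13: add R to get RRRRBRBRBBBBR; options L={ -4; -15/4; -59/16; -117/32; -233/64; -465/128 } R={ -929/256; -29/8; -7/2; -3; -2; -1; 0 } -> -1859/512
step 14: add B to get RRRRBRBRBBBBRB; options L={ -4; -15/4; -59/16; -117/32; -233/64; -465/128; -1859/512 } R={ -929/256; -29/8; -7/2; -3; -2; -1; 0 } -> -3717/1024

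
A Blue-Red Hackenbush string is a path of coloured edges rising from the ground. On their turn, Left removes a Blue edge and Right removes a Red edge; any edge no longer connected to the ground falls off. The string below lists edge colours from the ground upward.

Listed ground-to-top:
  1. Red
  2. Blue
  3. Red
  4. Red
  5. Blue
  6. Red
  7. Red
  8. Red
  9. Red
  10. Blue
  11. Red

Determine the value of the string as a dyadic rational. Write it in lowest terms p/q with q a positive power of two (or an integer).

-891/1024

Prefix values for Red Blue Red Red Blue Red Red Red Red Blue Red via {L|R} + simplicity:
v(R) = { ∅ | 0 } = -1
v(RB) = { -1 | 0 } = -1/2
v(RBR) = { -1 | -1/2; 0 } = -3/4
v(RBRR) = { -1 | -3/4; -1/2; 0 } = -7/8
v(RBRRB) = { -1; -7/8 | -3/4; -1/2; 0 } = -13/16
v(RBRRBR) = { -1; -7/8 | -13/16; -3/4; -1/2; 0 } = -27/32
v(RBRRBRR) = { -1; -7/8 | -27/32; -13/16; -3/4; -1/2; 0 } = -55/64
v(RBRRBRRR) = { -1; -7/8 | -55/64; -27/32; -13/16; -3/4; -1/2; 0 } = -111/128
v(RBRRBRRRR) = { -1; -7/8 | -111/128; -55/64; -27/32; -13/16; -3/4; -1/2; 0 } = -223/256
v(RBRRBRRRRB) = { -1; -7/8; -223/256 | -111/128; -55/64; -27/32; -13/16; -3/4; -1/2; 0 } = -445/512
v(RBRRBRRRRBR) = { -1; -7/8; -223/256 | -445/512; -111/128; -55/64; -27/32; -13/16; -3/4; -1/2; 0 } = -891/1024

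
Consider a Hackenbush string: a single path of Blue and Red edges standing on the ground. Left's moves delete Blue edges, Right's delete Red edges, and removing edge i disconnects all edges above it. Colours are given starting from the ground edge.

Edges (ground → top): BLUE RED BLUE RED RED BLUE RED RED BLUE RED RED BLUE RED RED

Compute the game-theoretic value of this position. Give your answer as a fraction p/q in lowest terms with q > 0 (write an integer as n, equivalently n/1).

4681/8192

step 1: add BLUE to get B; options L={ 0 } R={ (no moves) } gives 1
step 2: add RED to get BR; options L={ 0 } R={ 1 } gives 1/2
step 3: add BLUE to get BRB; options L={ 0 1/2 } R={ 1 } gives 3/4
step 4: add RED to get BRBR; options L={ 0 1/2 } R={ 3/4 1 } gives 5/8
step 5: add RED to get BRBRR; options L={ 0 1/2 } R={ 5/8 3/4 1 } gives 9/16
step 6: add BLUE to get BRBRRB; options L={ 0 1/2 9/16 } R={ 5/8 3/4 1 } gives 19/32
step 7: add RED to get BRBRRBR; options L={ 0 1/2 9/16 } R={ 19/32 5/8 3/4 1 } gives 37/64
step 8: add RED to get BRBRRBRR; options L={ 0 1/2 9/16 } R={ 37/64 19/32 5/8 3/4 1 } gives 73/128
step 9: add BLUE to get BRBRRBRRB; options L={ 0 1/2 9/16 73/128 } R={ 37/64 19/32 5/8 3/4 1 } gives 147/256
step 10: add RED to get BRBRRBRRBR; options L={ 0 1/2 9/16 73/128 } R={ 147/256 37/64 19/32 5/8 3/4 1 } gives 293/512
step 11: add RED to get BRBRRBRRBRR; options L={ 0 1/2 9/16 73/128 } R={ 293/512 147/256 37/64 19/32 5/8 3/4 1 } gives 585/1024
step 12: add BLUE to get BRBRRBRRBRRB; options L={ 0 1/2 9/16 73/128 585/1024 } R={ 293/512 147/256 37/64 19/32 5/8 3/4 1 } gives 1171/2048
step 13: add RED to get BRBRRBRRBRRBR; options L={ 0 1/2 9/16 73/128 585/1024 } R={ 1171/2048 293/512 147/256 37/64 19/32 5/8 3/4 1 } gives 2341/4096
step 14: add RED to get BRBRRBRRBRRBRR; options L={ 0 1/2 9/16 73/128 585/1024 } R={ 2341/4096 1171/2048 293/512 147/256 37/64 19/32 5/8 3/4 1 } gives 4681/8192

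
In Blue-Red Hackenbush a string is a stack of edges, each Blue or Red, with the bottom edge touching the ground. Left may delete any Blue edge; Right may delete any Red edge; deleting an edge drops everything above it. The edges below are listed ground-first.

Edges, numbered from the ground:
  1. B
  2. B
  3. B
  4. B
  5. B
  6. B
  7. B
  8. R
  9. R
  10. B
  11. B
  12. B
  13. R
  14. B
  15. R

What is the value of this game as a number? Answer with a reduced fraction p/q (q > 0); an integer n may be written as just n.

1653/256

Build v(s[:k]) for k = 1..15, string s = B B B B B B B R R B B B R B R.
v_1 [B]  L=[0]  R=[none]  → 1
v_2 [BB]  L=[0 1]  R=[none]  → 2
v_3 [BBB]  L=[0 1 2]  R=[none]  → 3
v_4 [BBBB]  L=[0 1 2 3]  R=[none]  → 4
v_5 [BBBBB]  L=[0 1 2 3 4]  R=[none]  → 5
v_6 [BBBBBB]  L=[0 1 2 3 4 5]  R=[none]  → 6
v_7 [BBBBBBB]  L=[0 1 2 3 4 5 6]  R=[none]  → 7
v_8 [BBBBBBBR]  L=[0 1 2 3 4 5 6]  R=[7]  → 13/2
v_9 [BBBBBBBRR]  L=[0 1 2 3 4 5 6]  R=[13/2 7]  → 25/4
v_10 [BBBBBBBRRB]  L=[0 1 2 3 4 5 6 25/4]  R=[13/2 7]  → 51/8
v_11 [BBBBBBBRRBB]  L=[0 1 2 3 4 5 6 25/4 51/8]  R=[13/2 7]  → 103/16
v_12 [BBBBBBBRRBBB]  L=[0 1 2 3 4 5 6 25/4 51/8 103/16]  R=[13/2 7]  → 207/32
v_13 [BBBBBBBRRBBBR]  L=[0 1 2 3 4 5 6 25/4 51/8 103/16]  R=[207/32 13/2 7]  → 413/64
v_14 [BBBBBBBRRBBBRB]  L=[0 1 2 3 4 5 6 25/4 51/8 103/16 413/64]  R=[207/32 13/2 7]  → 827/128
v_15 [BBBBBBBRRBBBRBR]  L=[0 1 2 3 4 5 6 25/4 51/8 103/16 413/64]  R=[827/128 207/32 13/2 7]  → 1653/256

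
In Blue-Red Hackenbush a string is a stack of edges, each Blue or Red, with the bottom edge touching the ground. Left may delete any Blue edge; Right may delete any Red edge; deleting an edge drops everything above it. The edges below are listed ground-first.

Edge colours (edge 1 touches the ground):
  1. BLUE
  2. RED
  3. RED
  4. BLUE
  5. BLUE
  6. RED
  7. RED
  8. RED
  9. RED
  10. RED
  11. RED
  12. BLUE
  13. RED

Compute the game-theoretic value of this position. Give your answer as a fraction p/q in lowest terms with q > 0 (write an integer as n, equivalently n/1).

1541/4096

value_1 [B]  L=[0]  R=[—]  gives 1
value_2 [BR]  L=[0]  R=[1]  gives 1/2
value_3 [BRR]  L=[0]  R=[1/2; 1]  gives 1/4
value_4 [BRRB]  L=[0; 1/4]  R=[1/2; 1]  gives 3/8
value_5 [BRRBB]  L=[0; 1/4; 3/8]  R=[1/2; 1]  gives 7/16
value_6 [BRRBBR]  L=[0; 1/4; 3/8]  R=[7/16; 1/2; 1]  gives 13/32
value_7 [BRRBBRR]  L=[0; 1/4; 3/8]  R=[13/32; 7/16; 1/2; 1]  gives 25/64
value_8 [BRRBBRRR]  L=[0; 1/4; 3/8]  R=[25/64; 13/32; 7/16; 1/2; 1]  gives 49/128
value_9 [BRRBBRRRR]  L=[0; 1/4; 3/8]  R=[49/128; 25/64; 13/32; 7/16; 1/2; 1]  gives 97/256
value_10 [BRRBBRRRRR]  L=[0; 1/4; 3/8]  R=[97/256; 49/128; 25/64; 13/32; 7/16; 1/2; 1]  gives 193/512
value_11 [BRRBBRRRRRR]  L=[0; 1/4; 3/8]  R=[193/512; 97/256; 49/128; 25/64; 13/32; 7/16; 1/2; 1]  gives 385/1024
value_12 [BRRBBRRRRRRB]  L=[0; 1/4; 3/8; 385/1024]  R=[193/512; 97/256; 49/128; 25/64; 13/32; 7/16; 1/2; 1]  gives 771/2048
value_13 [BRRBBRRRRRRBR]  L=[0; 1/4; 3/8; 385/1024]  R=[771/2048; 193/512; 97/256; 49/128; 25/64; 13/32; 7/16; 1/2; 1]  gives 1541/4096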